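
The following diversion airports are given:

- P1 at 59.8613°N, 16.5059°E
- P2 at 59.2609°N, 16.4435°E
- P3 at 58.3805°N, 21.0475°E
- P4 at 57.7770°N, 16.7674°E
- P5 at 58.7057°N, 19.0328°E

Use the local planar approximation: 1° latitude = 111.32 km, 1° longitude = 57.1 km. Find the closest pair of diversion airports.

P1 and P2

Pairwise distances:
P1–P2: √((-0.6004·111.32)² + (-0.0624·57.1)²) = √(4467.121475 + 12.695254) = 66.9314 km
P1–P3: √((-1.4808·111.32)² + (4.5416·57.1)²) = √(27173.101237 + 67249.642339) = 307.2828 km
P1–P4: √((-2.0843·111.32)² + (0.2615·57.1)²) = √(53835.264653 + 222.954172) = 232.5042 km
P1–P5: √((-1.1556·111.32)² + (2.5269·57.1)²) = √(16548.607736 + 20818.446910) = 193.3056 km
P2–P3: √((-0.8804·111.32)² + (4.6040·57.1)²) = √(9605.201126 + 69110.310855) = 280.5628 km
P2–P4: √((-1.4839·111.32)² + (0.3239·57.1)²) = √(27286.992089 + 342.053558) = 166.2199 km
P2–P5: √((-0.5552·111.32)² + (2.5893·57.1)²) = √(3819.841214 + 21859.335672) = 160.2472 km
P3–P4: √((-0.6035·111.32)² + (-4.2801·57.1)²) = √(4513.370066 + 59728.285488) = 253.4594 km
P3–P5: √((0.3252·111.32)² + (-2.0147·57.1)²) = √(1310.531515 + 13234.056650) = 120.6009 km
P4–P5: √((0.9287·111.32)² + (2.2654·57.1)²) = √(10688.020704 + 16732.545277) = 165.5916 km
Closest pair: P1–P2 at 66.9314 km.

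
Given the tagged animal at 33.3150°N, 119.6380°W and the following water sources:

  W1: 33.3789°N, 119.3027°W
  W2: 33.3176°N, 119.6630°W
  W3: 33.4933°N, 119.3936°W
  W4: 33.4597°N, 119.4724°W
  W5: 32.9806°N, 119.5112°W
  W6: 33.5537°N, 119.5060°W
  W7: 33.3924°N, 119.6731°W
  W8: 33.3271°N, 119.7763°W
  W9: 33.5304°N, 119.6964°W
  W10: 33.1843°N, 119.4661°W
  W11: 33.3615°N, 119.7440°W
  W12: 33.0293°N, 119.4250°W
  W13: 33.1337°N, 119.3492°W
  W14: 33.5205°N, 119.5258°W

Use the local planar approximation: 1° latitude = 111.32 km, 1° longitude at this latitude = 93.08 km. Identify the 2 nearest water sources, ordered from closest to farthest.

W2, W7

Distances from 33.3150°N, 119.6380°W:
W1: 32.0101 km
W2: 2.3449 km
W3: 30.1904 km
W4: 22.2949 km
W5: 39.0516 km
W6: 29.2752 km
W7: 9.2148 km
W8: 12.9432 km
W9: 24.5868 km
W10: 21.6264 km
W11: 11.1419 km
W12: 37.4776 km
W13: 33.6146 km
W14: 25.1474 km
Sorted: W2 (2.3449 km) < W7 (9.2148 km) < W11 (11.1419 km) < W8 (12.9432 km) < …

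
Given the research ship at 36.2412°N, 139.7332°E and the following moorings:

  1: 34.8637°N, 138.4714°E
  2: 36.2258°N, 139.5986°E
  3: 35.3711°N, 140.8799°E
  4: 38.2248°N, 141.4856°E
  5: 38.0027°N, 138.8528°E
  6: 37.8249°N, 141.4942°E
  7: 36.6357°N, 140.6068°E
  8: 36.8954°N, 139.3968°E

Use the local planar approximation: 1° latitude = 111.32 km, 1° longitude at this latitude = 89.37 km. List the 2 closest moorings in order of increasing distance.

Distances from 36.2412°N, 139.7332°E:
1: 190.3433 km
2: 12.1507 km
3: 141.0108 km
4: 270.7144 km
5: 211.2868 km
6: 236.3249 km
7: 89.5773 km
8: 78.7871 km
Sorted: 2 (12.1507 km) < 8 (78.7871 km) < 7 (89.5773 km) < 3 (141.0108 km) < …

2, 8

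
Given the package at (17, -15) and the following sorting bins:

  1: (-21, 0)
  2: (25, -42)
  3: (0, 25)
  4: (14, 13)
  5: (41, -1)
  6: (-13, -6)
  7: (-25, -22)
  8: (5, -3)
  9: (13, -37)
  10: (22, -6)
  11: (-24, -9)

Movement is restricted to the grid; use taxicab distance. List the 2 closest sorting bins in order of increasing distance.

10, 8

Distances from (17, -15):
1: 53
2: 35
3: 57
4: 31
5: 38
6: 39
7: 49
8: 24
9: 26
10: 14
11: 47
Sorted: 10 (14) < 8 (24) < 9 (26) < 4 (31) < …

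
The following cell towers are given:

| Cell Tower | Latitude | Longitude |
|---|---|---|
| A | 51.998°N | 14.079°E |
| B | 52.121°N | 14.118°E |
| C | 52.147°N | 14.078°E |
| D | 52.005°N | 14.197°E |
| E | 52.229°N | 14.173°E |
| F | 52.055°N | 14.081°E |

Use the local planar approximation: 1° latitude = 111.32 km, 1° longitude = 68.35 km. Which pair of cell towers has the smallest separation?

B and C

Pairwise distances:
A–B: 13.949 km
A–C: 16.587 km
A–D: 8.103 km
A–E: 26.505 km
A–F: 6.347 km
B–C: 3.981 km
B–D: 13.997 km
B–E: 12.597 km
B–F: 7.770 km
C–D: 17.777 km
C–E: 11.202 km
C–F: 10.243 km
D–E: 24.990 km
D–F: 9.687 km
E–F: 20.365 km
Closest pair: B–C at 3.981 km.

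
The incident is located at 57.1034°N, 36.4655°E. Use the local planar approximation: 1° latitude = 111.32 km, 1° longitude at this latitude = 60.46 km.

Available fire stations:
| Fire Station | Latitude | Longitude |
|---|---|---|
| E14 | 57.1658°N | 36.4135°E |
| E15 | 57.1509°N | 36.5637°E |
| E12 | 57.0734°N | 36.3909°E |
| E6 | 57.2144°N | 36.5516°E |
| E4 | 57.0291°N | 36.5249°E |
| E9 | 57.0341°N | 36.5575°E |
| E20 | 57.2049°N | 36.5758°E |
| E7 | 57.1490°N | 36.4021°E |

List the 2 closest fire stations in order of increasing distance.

E12, E7

Distances from 57.1034°N, 36.4655°E:
E14: √((0.0624·111.32)² + (-0.0520·60.46)²) = √(48.252028 + 9.884233) = 7.6247 km
E15: √((0.0475·111.32)² + (0.0982·60.46)²) = √(27.959771 + 35.250011) = 7.9505 km
E12: √((-0.0300·111.32)² + (-0.0746·60.46)²) = √(11.152928 + 20.342950) = 5.6121 km
E6: √((0.1110·111.32)² + (0.0861·60.46)²) = √(152.683587 + 27.098334) = 13.4083 km
E4: √((-0.0743·111.32)² + (0.0594·60.46)²) = √(68.410698 + 12.897608) = 9.0171 km
E9: √((-0.0693·111.32)² + (0.0920·60.46)²) = √(59.513140 + 30.939404) = 9.5107 km
E20: √((0.1015·111.32)² + (0.1103·60.46)²) = √(127.666949 + 44.472067) = 13.1202 km
E7: √((0.0456·111.32)² + (-0.0634·60.46)²) = √(25.767725 + 14.693146) = 6.3609 km
Sorted: E12 (5.6121 km) < E7 (6.3609 km) < E14 (7.6247 km) < E15 (7.9505 km) < …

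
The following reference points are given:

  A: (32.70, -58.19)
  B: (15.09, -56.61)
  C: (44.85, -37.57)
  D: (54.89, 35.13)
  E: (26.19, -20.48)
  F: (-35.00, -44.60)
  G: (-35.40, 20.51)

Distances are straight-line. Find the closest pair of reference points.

A and B

Pairwise distances:
A–B: 17.68
A–C: 23.93
C–E: 25.30
B–C: 35.33
B–E: 37.80
A–E: 38.27
B–F: 51.51
D–E: 62.58
F–G: 65.11
E–F: 65.77
A–F: 69.05
C–D: 73.39
E–G: 73.98
C–F: 80.16
D–G: 91.47
B–G: 92.18
A–D: 95.92
C–G: 99.06
B–D: 100.00
A–G: 104.07
D–F: 120.15
Closest pair: A–B at 17.68.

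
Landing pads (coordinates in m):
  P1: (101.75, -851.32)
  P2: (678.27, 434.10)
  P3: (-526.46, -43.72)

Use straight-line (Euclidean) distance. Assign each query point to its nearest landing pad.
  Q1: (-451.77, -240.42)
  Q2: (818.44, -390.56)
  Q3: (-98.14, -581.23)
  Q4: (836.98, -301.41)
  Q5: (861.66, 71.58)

Q1→P3; Q2→P2; Q3→P1; Q4→P2; Q5→P2

Q1 at (-451.77, -240.42):
  P1: 824.37 m
  P2: 1316.04 m
  P3: 210.40 m
  → nearest: P3 (210.40 m)
Q2 at (818.44, -390.56):
  P1: 852.02 m
  P2: 836.49 m
  P3: 1388.90 m
  → nearest: P2 (836.49 m)
Q3 at (-98.14, -581.23):
  P1: 336.01 m
  P2: 1278.17 m
  P3: 687.30 m
  → nearest: P1 (336.01 m)
Q4 at (836.98, -301.41):
  P1: 918.13 m
  P2: 752.44 m
  P3: 1387.58 m
  → nearest: P2 (752.44 m)
Q5 at (861.66, 71.58):
  P1: 1195.49 m
  P2: 406.27 m
  P3: 1392.90 m
  → nearest: P2 (406.27 m)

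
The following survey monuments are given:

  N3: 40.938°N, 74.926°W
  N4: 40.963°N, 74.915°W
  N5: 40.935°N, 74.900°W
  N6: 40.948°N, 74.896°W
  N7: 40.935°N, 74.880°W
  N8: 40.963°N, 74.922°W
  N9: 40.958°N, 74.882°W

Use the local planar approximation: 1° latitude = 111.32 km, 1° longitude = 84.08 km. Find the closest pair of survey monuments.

Pairwise distances:
N3–N4: 2.933 km
N3–N5: 2.211 km
N3–N6: 2.757 km
N3–N7: 3.882 km
N3–N8: 2.803 km
N3–N9: 4.318 km
N4–N5: 3.362 km
N4–N6: 2.311 km
N4–N7: 4.287 km
N4–N8: 0.589 km
N4–N9: 2.830 km
N5–N6: 1.486 km
N5–N7: 1.682 km
N5–N8: 3.625 km
N5–N9: 2.974 km
N6–N7: 1.976 km
N6–N8: 2.751 km
N6–N9: 1.620 km
N7–N8: 4.710 km
N7–N9: 2.566 km
N8–N9: 3.409 km
Closest pair: N4–N8 at 0.589 km.

N4 and N8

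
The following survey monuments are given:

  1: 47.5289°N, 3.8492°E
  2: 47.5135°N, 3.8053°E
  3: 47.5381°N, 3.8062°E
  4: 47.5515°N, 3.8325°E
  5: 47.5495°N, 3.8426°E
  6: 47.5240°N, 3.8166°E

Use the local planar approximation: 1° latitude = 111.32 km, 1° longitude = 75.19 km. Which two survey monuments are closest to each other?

Pairwise distances:
1–2: 3.7195 km
1–3: 3.3915 km
1–4: 2.8118 km
1–5: 2.3463 km
1–6: 2.5112 km
2–3: 2.7393 km
2–4: 4.6986 km
2–5: 4.8914 km
2–6: 1.4450 km
3–4: 2.4770 km
3–5: 3.0168 km
3–6: 1.7536 km
4–5: 0.7914 km
4–6: 3.2865 km
5–6: 3.4467 km
Closest pair: 4–5 at 0.7914 km.

4 and 5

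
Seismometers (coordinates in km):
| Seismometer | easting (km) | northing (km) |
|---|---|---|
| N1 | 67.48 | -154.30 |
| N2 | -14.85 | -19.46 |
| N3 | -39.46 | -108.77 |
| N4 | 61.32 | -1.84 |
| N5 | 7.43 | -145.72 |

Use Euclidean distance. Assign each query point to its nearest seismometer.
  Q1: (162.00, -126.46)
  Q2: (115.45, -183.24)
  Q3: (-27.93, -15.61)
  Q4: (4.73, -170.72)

Q1 at (162.00, -126.46):
  N1: 98.53 km
  N2: 206.70 km
  N3: 202.24 km
  N4: 160.21 km
  N5: 155.77 km
  → nearest: N1 (98.53 km)
Q2 at (115.45, -183.24):
  N1: 56.02 km
  N2: 209.29 km
  N3: 171.88 km
  N4: 189.30 km
  N5: 114.35 km
  → nearest: N1 (56.02 km)
Q3 at (-27.93, -15.61):
  N1: 168.34 km
  N2: 13.63 km
  N3: 93.87 km
  N4: 90.31 km
  N5: 134.83 km
  → nearest: N2 (13.63 km)
Q4 at (4.73, -170.72):
  N1: 64.86 km
  N2: 152.52 km
  N3: 76.10 km
  N4: 178.11 km
  N5: 25.15 km
  → nearest: N5 (25.15 km)

Q1→N1; Q2→N1; Q3→N2; Q4→N5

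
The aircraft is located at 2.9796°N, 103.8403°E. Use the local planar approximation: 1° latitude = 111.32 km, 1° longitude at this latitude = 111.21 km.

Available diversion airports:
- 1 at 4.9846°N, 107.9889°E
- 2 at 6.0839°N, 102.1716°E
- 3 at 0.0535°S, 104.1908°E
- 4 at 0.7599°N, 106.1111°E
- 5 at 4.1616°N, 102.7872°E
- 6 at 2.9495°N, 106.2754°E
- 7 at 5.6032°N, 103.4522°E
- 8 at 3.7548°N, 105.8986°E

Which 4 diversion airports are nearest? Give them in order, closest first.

5, 8, 6, 7

Distances from 2.9796°N, 103.8403°E:
1: √((2.0050·111.32)² + (4.1486·111.21)²) = √(49816.722252 + 212858.406946) = 512.5184 km
2: √((3.1043·111.32)² + (-1.6687·111.21)²) = √(119419.092111 + 34438.498912) = 392.2468 km
3: √((-3.0331·111.32)² + (0.3505·111.21)²) = √(114003.938036 + 1519.370627) = 339.8872 km
4: √((-2.2197·111.32)² + (2.2708·111.21)²) = √(61056.929386 + 63774.263612) = 353.3146 km
5: √((1.1820·111.32)² + (-1.0531·111.21)²) = √(17313.359558 + 13715.982017) = 176.1515 km
6: √((-0.0301·111.32)² + (2.4351·111.21)²) = √(11.227405 + 73336.686349) = 270.8282 km
7: √((2.6236·111.32)² + (-0.3881·111.21)²) = √(85298.548267 + 1862.837479) = 295.2311 km
8: √((0.7752·111.32)² + (2.0583·111.21)²) = √(7446.872589 + 52396.831998) = 244.6297 km
Sorted: 5 (176.1515 km) < 8 (244.6297 km) < 6 (270.8282 km) < 7 (295.2311 km) < 3 (339.8872 km) < 4 (353.3146 km) < …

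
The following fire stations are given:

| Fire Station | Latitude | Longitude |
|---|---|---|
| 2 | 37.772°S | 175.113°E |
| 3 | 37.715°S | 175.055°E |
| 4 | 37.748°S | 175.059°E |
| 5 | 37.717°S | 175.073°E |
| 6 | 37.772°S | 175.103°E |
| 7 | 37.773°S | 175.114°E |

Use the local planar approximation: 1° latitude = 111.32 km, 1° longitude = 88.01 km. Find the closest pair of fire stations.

Pairwise distances:
2–7: 0.142 km
2–6: 0.880 km
6–7: 0.974 km
3–5: 1.600 km
4–5: 3.664 km
3–4: 3.690 km
4–6: 4.705 km
2–4: 5.452 km
4–7: 5.584 km
5–6: 6.668 km
2–5: 7.063 km
5–7: 7.203 km
3–6: 7.623 km
2–3: 8.144 km
3–7: 8.286 km
Closest pair: 2–7 at 0.142 km.

2 and 7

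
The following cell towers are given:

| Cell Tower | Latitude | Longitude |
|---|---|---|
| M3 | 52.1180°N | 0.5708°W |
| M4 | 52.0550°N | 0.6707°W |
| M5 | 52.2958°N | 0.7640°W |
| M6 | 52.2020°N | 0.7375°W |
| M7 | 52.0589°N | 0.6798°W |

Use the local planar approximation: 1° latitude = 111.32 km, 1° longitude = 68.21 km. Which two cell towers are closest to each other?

Pairwise distances:
M3–M4: √((-0.0630·111.32)² + (-0.0999·68.21)²) = √(49.184413 + 46.433035) = 9.7784 km
M3–M5: √((0.1778·111.32)² + (-0.1932·68.21)²) = √(391.750815 + 173.664217) = 23.7785 km
M3–M6: √((0.0840·111.32)² + (-0.1667·68.21)²) = √(87.438957 + 129.290704) = 14.7217 km
M3–M7: √((-0.0591·111.32)² + (-0.1090·68.21)²) = √(43.283399 + 55.277589) = 9.9278 km
M4–M5: √((0.2408·111.32)² + (-0.0933·68.21)²) = √(718.553916 + 40.500407) = 27.5509 km
M4–M6: √((0.1470·111.32)² + (-0.0668·68.21)²) = √(267.781805 + 20.761036) = 16.9865 km
M4–M7: √((0.0039·111.32)² + (-0.0091·68.21)²) = √(0.188484 + 0.385282) = 0.7575 km
M5–M6: √((-0.0938·111.32)² + (0.0265·68.21)²) = √(109.031521 + 3.267291) = 10.5971 km
M5–M7: √((-0.2369·111.32)² + (0.0842·68.21)²) = √(695.466983 + 32.985288) = 26.9899 km
M6–M7: √((-0.1431·111.32)² + (0.0577·68.21)²) = √(253.761459 + 15.489868) = 16.4089 km
Closest pair: M4–M7 at 0.7575 km.

M4 and M7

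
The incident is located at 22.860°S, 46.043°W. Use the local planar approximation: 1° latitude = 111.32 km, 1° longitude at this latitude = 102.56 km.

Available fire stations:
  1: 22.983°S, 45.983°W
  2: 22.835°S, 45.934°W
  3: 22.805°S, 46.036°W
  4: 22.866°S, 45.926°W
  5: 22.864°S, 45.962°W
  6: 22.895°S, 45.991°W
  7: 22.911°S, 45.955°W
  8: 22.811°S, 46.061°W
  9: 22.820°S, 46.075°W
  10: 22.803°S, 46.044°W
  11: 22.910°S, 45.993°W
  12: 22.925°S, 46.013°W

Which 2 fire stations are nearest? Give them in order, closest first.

Distances from 22.860°S, 46.043°W:
1: 15.012 km
2: 11.520 km
3: 6.165 km
4: 12.018 km
5: 8.319 km
6: 6.605 km
7: 10.662 km
8: 5.759 km
9: 5.532 km
10: 6.346 km
11: 7.568 km
12: 7.863 km
Sorted: 9 (5.532 km) < 8 (5.759 km) < 3 (6.165 km) < 10 (6.346 km) < …

9, 8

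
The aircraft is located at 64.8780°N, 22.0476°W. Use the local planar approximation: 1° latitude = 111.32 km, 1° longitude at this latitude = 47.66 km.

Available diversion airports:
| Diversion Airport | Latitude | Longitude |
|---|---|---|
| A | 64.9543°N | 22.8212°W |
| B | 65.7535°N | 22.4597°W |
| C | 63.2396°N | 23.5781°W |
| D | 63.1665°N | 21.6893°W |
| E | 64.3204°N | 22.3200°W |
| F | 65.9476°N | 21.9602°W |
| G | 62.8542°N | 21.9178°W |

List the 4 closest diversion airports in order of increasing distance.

Distances from 64.8780°N, 22.0476°W:
A: √((0.0763·111.32)² + (-0.7736·47.66)²) = √(72.143211 + 1359.380382) = 37.8355 km
B: √((0.8755·111.32)² + (-0.4121·47.66)²) = √(9498.580248 + 385.756547) = 99.4200 km
C: √((-1.6384·111.32)² + (-1.5305·47.66)²) = √(33264.903960 + 5320.773158) = 196.4324 km
D: √((-1.7115·111.32)² + (0.3583·47.66)²) = √(36299.463165 + 291.609516) = 191.2879 km
E: √((-0.5576·111.32)² + (-0.2724·47.66)²) = √(3852.937157 + 168.547487) = 63.4152 km
F: √((1.0696·111.32)² + (0.0874·47.66)²) = √(14177.158143 + 17.351257) = 119.1407 km
G: √((-2.0238·111.32)² + (0.1298·47.66)²) = √(50755.320962 + 38.269912) = 225.3743 km
Sorted: A (37.8355 km) < E (63.4152 km) < B (99.4200 km) < F (119.1407 km) < D (191.2879 km) < C (196.4324 km) < …

A, E, B, F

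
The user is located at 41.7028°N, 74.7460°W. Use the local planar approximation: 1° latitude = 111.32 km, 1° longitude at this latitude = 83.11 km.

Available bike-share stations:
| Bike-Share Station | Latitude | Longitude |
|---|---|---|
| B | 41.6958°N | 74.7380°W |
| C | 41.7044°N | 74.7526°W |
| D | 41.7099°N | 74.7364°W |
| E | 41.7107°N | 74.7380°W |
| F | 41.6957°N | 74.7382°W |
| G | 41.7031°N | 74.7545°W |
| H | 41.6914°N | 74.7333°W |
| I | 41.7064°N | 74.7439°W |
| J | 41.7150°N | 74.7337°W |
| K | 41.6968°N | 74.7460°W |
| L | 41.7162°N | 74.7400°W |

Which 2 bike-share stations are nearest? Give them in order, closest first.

Distances from 41.7028°N, 74.7460°W:
B: √((-0.0070·111.32)² + (0.0080·83.11)²) = √(0.607215 + 0.442065) = 1.0243 km
C: √((0.0016·111.32)² + (-0.0066·83.11)²) = √(0.031724 + 0.300881) = 0.5767 km
D: √((0.0071·111.32)² + (0.0096·83.11)²) = √(0.624688 + 0.636574) = 1.1231 km
E: √((0.0079·111.32)² + (0.0080·83.11)²) = √(0.773394 + 0.442065) = 1.1025 km
F: √((-0.0071·111.32)² + (0.0078·83.11)²) = √(0.624688 + 0.420238) = 1.0222 km
G: √((0.0003·111.32)² + (-0.0085·83.11)²) = √(0.001115 + 0.499050) = 0.7072 km
H: √((-0.0114·111.32)² + (0.0127·83.11)²) = √(1.610483 + 1.114074) = 1.6506 km
I: √((0.0036·111.32)² + (0.0021·83.11)²) = √(0.160602 + 0.030461) = 0.4371 km
J: √((0.0122·111.32)² + (0.0123·83.11)²) = √(1.844446 + 1.045001) = 1.6998 km
K: √((-0.0060·111.32)² + (0.0000·83.11)²) = √(0.446117 + 0.000000) = 0.6679 km
L: √((0.0134·111.32)² + (0.0060·83.11)²) = √(2.225133 + 0.248662) = 1.5728 km
Sorted: I (0.4371 km) < C (0.5767 km) < K (0.6679 km) < G (0.7072 km) < …

I, C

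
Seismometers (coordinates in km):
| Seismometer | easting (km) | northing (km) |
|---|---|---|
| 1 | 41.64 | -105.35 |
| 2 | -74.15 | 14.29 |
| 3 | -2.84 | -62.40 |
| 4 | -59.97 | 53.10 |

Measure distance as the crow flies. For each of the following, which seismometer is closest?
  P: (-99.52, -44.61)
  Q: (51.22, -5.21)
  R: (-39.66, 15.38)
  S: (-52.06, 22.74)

P at (-99.52, -44.61):
  1: √((141.16)² + (-60.74)²) = √(19926.1456 + 3689.3476) = 153.67 km
  2: √((25.37)² + (58.90)²) = √(643.6369 + 3469.2100) = 64.13 km
  3: √((96.68)² + (-17.79)²) = √(9347.0224 + 316.4841) = 98.30 km
  4: √((39.55)² + (97.71)²) = √(1564.2025 + 9547.2441) = 105.41 km
  → nearest: 2 (64.13 km)
Q at (51.22, -5.21):
  1: √((-9.58)² + (-100.14)²) = √(91.7764 + 10028.0196) = 100.60 km
  2: √((-125.37)² + (19.50)²) = √(15717.6369 + 380.2500) = 126.88 km
  3: √((-54.06)² + (-57.19)²) = √(2922.4836 + 3270.6961) = 78.70 km
  4: √((-111.19)² + (58.31)²) = √(12363.2161 + 3400.0561) = 125.55 km
  → nearest: 3 (78.70 km)
R at (-39.66, 15.38):
  1: √((81.30)² + (-120.73)²) = √(6609.6900 + 14575.7329) = 145.55 km
  2: √((-34.49)² + (-1.09)²) = √(1189.5601 + 1.1881) = 34.51 km
  3: √((36.82)² + (-77.78)²) = √(1355.7124 + 6049.7284) = 86.05 km
  4: √((-20.31)² + (37.72)²) = √(412.4961 + 1422.7984) = 42.84 km
  → nearest: 2 (34.51 km)
S at (-52.06, 22.74):
  1: √((93.70)² + (-128.09)²) = √(8779.6900 + 16407.0481) = 158.70 km
  2: √((-22.09)² + (-8.45)²) = √(487.9681 + 71.4025) = 23.65 km
  3: √((49.22)² + (-85.14)²) = √(2422.6084 + 7248.8196) = 98.34 km
  4: √((-7.91)² + (30.36)²) = √(62.5681 + 921.7296) = 31.37 km
  → nearest: 2 (23.65 km)

P→2; Q→3; R→2; S→2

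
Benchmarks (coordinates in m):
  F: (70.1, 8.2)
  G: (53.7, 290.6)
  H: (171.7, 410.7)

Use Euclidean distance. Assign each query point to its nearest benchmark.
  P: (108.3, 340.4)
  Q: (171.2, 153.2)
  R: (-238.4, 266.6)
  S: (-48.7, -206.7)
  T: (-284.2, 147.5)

P at (108.3, 340.4):
  F: 334.4 m
  G: 73.9 m
  H: 94.7 m
  → nearest: G (73.9 m)
Q at (171.2, 153.2):
  F: 176.8 m
  G: 180.8 m
  H: 257.5 m
  → nearest: F (176.8 m)
R at (-238.4, 266.6):
  F: 402.4 m
  G: 293.1 m
  H: 434.7 m
  → nearest: G (293.1 m)
S at (-48.7, -206.7):
  F: 245.6 m
  G: 507.7 m
  H: 655.6 m
  → nearest: F (245.6 m)
T at (-284.2, 147.5):
  F: 380.7 m
  G: 367.0 m
  H: 526.4 m
  → nearest: G (367.0 m)

P→G; Q→F; R→G; S→F; T→G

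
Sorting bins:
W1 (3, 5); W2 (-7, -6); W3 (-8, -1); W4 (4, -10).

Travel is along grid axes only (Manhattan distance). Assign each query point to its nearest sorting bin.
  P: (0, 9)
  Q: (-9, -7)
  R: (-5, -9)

P→W1; Q→W2; R→W2

P at (0, 9):
  W1: |3| + |-4| = 3 + 4 = 7
  W2: |-7| + |-15| = 7 + 15 = 22
  W3: |-8| + |-10| = 8 + 10 = 18
  W4: |4| + |-19| = 4 + 19 = 23
  → nearest: W1 (7)
Q at (-9, -7):
  W1: |12| + |12| = 12 + 12 = 24
  W2: |2| + |1| = 2 + 1 = 3
  W3: |1| + |6| = 1 + 6 = 7
  W4: |13| + |-3| = 13 + 3 = 16
  → nearest: W2 (3)
R at (-5, -9):
  W1: |8| + |14| = 8 + 14 = 22
  W2: |-2| + |3| = 2 + 3 = 5
  W3: |-3| + |8| = 3 + 8 = 11
  W4: |9| + |-1| = 9 + 1 = 10
  → nearest: W2 (5)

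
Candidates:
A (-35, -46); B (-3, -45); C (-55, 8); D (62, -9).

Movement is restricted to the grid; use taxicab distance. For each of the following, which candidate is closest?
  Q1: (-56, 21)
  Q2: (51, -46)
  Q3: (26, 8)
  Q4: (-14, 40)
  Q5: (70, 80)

Q1→C; Q2→D; Q3→D; Q4→C; Q5→D

Q1 at (-56, 21):
  A: 88
  B: 119
  C: 14
  D: 148
  → nearest: C (14)
Q2 at (51, -46):
  A: 86
  B: 55
  C: 160
  D: 48
  → nearest: D (48)
Q3 at (26, 8):
  A: 115
  B: 82
  C: 81
  D: 53
  → nearest: D (53)
Q4 at (-14, 40):
  A: 107
  B: 96
  C: 73
  D: 125
  → nearest: C (73)
Q5 at (70, 80):
  A: 231
  B: 198
  C: 197
  D: 97
  → nearest: D (97)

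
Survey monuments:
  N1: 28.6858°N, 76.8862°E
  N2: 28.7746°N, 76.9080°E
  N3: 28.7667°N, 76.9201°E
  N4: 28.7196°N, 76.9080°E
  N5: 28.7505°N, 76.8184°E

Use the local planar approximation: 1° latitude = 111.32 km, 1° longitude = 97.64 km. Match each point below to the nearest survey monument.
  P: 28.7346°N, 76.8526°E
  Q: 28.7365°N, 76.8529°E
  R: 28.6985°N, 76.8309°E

P at 28.7346°N, 76.8526°E:
  N1: √((-0.0488·111.32)² + (0.0336·97.64)²) = √(29.511144 + 10.763019) = 6.3462 km
  N2: √((0.0400·111.32)² + (0.0554·97.64)²) = √(19.827428 + 29.260050) = 7.0062 km
  N3: √((0.0321·111.32)² + (0.0675·97.64)²) = √(12.768987 + 43.437326) = 7.4971 km
  N4: √((-0.0150·111.32)² + (0.0554·97.64)²) = √(2.788232 + 29.260050) = 5.6611 km
  N5: √((0.0159·111.32)² + (-0.0342·97.64)²) = √(3.132858 + 11.150844) = 3.7794 km
  → nearest: N5 (3.7794 km)
Q at 28.7365°N, 76.8529°E:
  N1: √((-0.0507·111.32)² + (0.0333·97.64)²) = √(31.853878 + 10.571680) = 6.5135 km
  N2: √((0.0381·111.32)² + (0.0551·97.64)²) = √(17.988558 + 28.944013) = 6.8507 km
  N3: √((0.0302·111.32)² + (0.0672·97.64)²) = √(11.302130 + 43.052075) = 7.3725 km
  N4: √((-0.0169·111.32)² + (0.0551·97.64)²) = √(3.539320 + 28.944013) = 5.6994 km
  N5: √((0.0140·111.32)² + (-0.0345·97.64)²) = √(2.428860 + 11.347331) = 3.7116 km
  → nearest: N5 (3.7116 km)
R at 28.6985°N, 76.8309°E:
  N1: √((-0.0127·111.32)² + (0.0553·97.64)²) = √(1.998729 + 29.154514) = 5.5815 km
  N2: √((0.0761·111.32)² + (0.0771·97.64)²) = √(71.765499 + 56.671446) = 11.3330 km
  N3: √((0.0682·111.32)² + (0.0892·97.64)²) = √(57.638828 + 75.855181) = 11.5540 km
  N4: √((0.0211·111.32)² + (0.0771·97.64)²) = √(5.517106 + 56.671446) = 7.8860 km
  N5: √((0.0520·111.32)² + (-0.0125·97.64)²) = √(33.508353 + 1.489620) = 5.9159 km
  → nearest: N1 (5.5815 km)

P→N5; Q→N5; R→N1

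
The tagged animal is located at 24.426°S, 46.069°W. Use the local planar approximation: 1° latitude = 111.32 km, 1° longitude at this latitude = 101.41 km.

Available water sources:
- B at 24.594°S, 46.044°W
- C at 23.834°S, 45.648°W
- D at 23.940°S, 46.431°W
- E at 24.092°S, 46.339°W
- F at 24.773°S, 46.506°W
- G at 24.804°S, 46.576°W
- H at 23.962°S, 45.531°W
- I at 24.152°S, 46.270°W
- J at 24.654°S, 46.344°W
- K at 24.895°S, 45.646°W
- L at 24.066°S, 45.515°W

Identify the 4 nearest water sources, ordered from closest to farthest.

B, I, J, E

Distances from 24.426°S, 46.069°W:
B: √((-0.168·111.32)² + (0.025·101.41)²) = √(349.75583 + 6.42749) = 18.873 km
C: √((0.592·111.32)² + (0.421·101.41)²) = √(4342.99979 + 1822.74433) = 78.522 km
D: √((0.486·111.32)² + (-0.362·101.41)²) = √(2926.97447 + 1347.65494) = 65.381 km
E: √((0.334·111.32)² + (-0.270·101.41)²) = √(1382.41784 + 749.70273) = 46.175 km
F: √((-0.347·111.32)² + (-0.437·101.41)²) = √(1492.12547 + 1963.92292) = 58.788 km
G: √((-0.378·111.32)² + (-0.507·101.41)²) = √(1770.63887 + 2643.48886) = 66.439 km
H: √((0.464·111.32)² + (0.538·101.41)²) = √(2667.97869 + 2976.63865) = 75.131 km
I: √((0.274·111.32)² + (-0.201·101.41)²) = √(930.35248 + 415.48340) = 36.686 km
J: √((-0.228·111.32)² + (-0.275·101.41)²) = √(644.19313 + 777.72660) = 37.708 km
K: √((-0.469·111.32)² + (0.423·101.41)²) = √(2725.78803 + 1840.10371) = 67.571 km
L: √((0.360·111.32)² + (0.554·101.41)²) = √(1606.02166 + 3156.32049) = 69.010 km
Sorted: B (18.873 km) < I (36.686 km) < J (37.708 km) < E (46.175 km) < F (58.788 km) < D (65.381 km) < …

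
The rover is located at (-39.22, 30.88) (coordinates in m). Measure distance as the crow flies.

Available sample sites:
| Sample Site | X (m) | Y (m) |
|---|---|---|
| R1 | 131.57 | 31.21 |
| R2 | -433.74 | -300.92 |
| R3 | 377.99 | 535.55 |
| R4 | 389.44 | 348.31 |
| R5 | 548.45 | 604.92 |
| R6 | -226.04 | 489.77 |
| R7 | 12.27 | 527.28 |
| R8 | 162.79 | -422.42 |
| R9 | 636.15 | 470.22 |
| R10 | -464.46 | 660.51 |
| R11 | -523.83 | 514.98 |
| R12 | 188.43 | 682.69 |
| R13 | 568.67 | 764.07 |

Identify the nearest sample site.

R1

Distances from (-39.22, 30.88):
R1: 170.79 m
R2: 515.50 m
R3: 654.79 m
R4: 533.40 m
R5: 821.51 m
R6: 495.46 m
R7: 499.06 m
R8: 496.28 m
R9: 805.69 m
R10: 759.78 m
R11: 684.98 m
R12: 690.42 m
R13: 952.42 m
Minimum: R1 at 170.79 m.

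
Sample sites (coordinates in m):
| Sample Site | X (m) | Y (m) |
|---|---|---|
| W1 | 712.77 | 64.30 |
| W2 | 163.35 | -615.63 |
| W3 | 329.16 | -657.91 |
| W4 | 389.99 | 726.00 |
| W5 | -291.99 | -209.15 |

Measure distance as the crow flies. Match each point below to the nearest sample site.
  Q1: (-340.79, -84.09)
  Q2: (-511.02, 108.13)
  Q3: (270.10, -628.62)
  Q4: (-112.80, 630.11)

Q1→W5; Q2→W5; Q3→W3; Q4→W4

Q1 at (-340.79, -84.09):
  W1: √((1053.56)² + (148.39)²) = √(1109988.6736 + 22019.5921) = 1063.96 m
  W2: √((504.14)² + (-531.54)²) = √(254157.1396 + 282534.7716) = 732.59 m
  W3: √((669.95)² + (-573.82)²) = √(448833.0025 + 329269.3924) = 882.10 m
  W4: √((730.78)² + (810.09)²) = √(534039.4084 + 656245.8081) = 1091.00 m
  W5: √((48.80)² + (-125.06)²) = √(2381.4400 + 15640.0036) = 134.24 m
  → nearest: W5 (134.24 m)
Q2 at (-511.02, 108.13):
  W1: √((1223.79)² + (-43.83)²) = √(1497661.9641 + 1921.0689) = 1224.57 m
  W2: √((674.37)² + (-723.76)²) = √(454774.8969 + 523828.5376) = 989.24 m
  W3: √((840.18)² + (-766.04)²) = √(705902.4324 + 586817.2816) = 1136.98 m
  W4: √((901.01)² + (617.87)²) = √(811819.0201 + 381763.3369) = 1092.51 m
  W5: √((219.03)² + (-317.28)²) = √(47974.1409 + 100666.5984) = 385.54 m
  → nearest: W5 (385.54 m)
Q3 at (270.10, -628.62):
  W1: √((442.67)² + (692.92)²) = √(195956.7289 + 480138.1264) = 822.25 m
  W2: √((-106.75)² + (12.99)²) = √(11395.5625 + 168.7401) = 107.54 m
  W3: √((59.06)² + (-29.29)²) = √(3488.0836 + 857.9041) = 65.92 m
  W4: √((119.89)² + (1354.62)²) = √(14373.6121 + 1834995.3444) = 1359.92 m
  W5: √((-562.09)² + (419.47)²) = √(315945.1681 + 175955.0809) = 701.36 m
  → nearest: W3 (65.92 m)
Q4 at (-112.80, 630.11):
  W1: √((825.57)² + (-565.81)²) = √(681565.8249 + 320140.9561) = 1000.85 m
  W2: √((276.15)² + (-1245.74)²) = √(76258.8225 + 1551868.1476) = 1275.98 m
  W3: √((441.96)² + (-1288.02)²) = √(195328.6416 + 1658995.5204) = 1361.74 m
  W4: √((502.79)² + (95.89)²) = √(252797.7841 + 9194.8921) = 511.85 m
  W5: √((-179.19)² + (-839.26)²) = √(32109.0561 + 704357.3476) = 858.18 m
  → nearest: W4 (511.85 m)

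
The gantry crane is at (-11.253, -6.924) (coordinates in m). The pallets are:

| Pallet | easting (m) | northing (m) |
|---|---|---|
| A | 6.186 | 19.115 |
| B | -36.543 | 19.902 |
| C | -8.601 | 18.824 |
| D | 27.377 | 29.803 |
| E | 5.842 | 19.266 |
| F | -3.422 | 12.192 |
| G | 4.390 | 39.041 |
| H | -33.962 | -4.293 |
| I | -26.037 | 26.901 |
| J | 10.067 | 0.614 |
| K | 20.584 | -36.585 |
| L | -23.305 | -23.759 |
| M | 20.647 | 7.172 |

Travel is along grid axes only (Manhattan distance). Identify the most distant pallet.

Distances from (-11.253, -6.924):
A: 43.478 m
B: 52.116 m
C: 28.400 m
D: 75.357 m
E: 43.285 m
F: 26.947 m
G: 61.608 m
H: 25.340 m
I: 48.609 m
J: 28.858 m
K: 61.498 m
L: 28.887 m
M: 45.996 m
Maximum: D at 75.357 m.

D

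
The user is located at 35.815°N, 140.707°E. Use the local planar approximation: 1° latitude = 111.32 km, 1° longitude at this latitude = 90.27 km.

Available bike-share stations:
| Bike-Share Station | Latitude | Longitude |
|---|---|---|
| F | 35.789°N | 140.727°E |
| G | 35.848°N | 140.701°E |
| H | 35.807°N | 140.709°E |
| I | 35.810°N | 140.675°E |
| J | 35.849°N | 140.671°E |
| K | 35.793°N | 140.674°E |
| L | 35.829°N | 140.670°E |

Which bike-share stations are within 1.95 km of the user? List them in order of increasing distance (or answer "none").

H

Distances from 35.815°N, 140.707°E:
F: 3.411 km
G: 3.713 km
H: 0.909 km
I: 2.942 km
J: 4.989 km
K: 3.856 km
L: 3.686 km
Threshold 1.95 km: H (0.909 km) is within range.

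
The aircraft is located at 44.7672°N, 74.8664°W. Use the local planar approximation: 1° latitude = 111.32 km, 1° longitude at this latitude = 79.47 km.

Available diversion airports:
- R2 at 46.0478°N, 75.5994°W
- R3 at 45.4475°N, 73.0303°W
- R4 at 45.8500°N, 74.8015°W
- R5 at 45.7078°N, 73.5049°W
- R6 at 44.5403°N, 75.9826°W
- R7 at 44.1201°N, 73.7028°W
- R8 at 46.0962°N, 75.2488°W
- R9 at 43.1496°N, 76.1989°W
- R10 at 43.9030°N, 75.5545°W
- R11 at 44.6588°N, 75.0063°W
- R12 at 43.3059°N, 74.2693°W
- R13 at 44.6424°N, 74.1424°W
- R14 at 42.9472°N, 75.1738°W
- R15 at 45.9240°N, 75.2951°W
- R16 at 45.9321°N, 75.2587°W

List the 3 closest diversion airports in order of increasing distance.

R11, R13, R6

Distances from 44.7672°N, 74.8664°W:
R2: √((1.2806·111.32)² + (-0.7330·79.47)²) = √(20322.324900 + 3393.238417) = 153.9986 km
R3: √((0.6803·111.32)² + (1.8361·79.47)²) = √(5735.183755 + 21291.148412) = 164.3969 km
R4: √((1.0828·111.32)² + (0.0649·79.47)²) = √(14529.239727 + 26.600869) = 120.6476 km
R5: √((0.9406·111.32)² + (1.3615·79.47)²) = √(10963.679822 + 11706.894845) = 150.5675 km
R6: √((-0.2269·111.32)² + (-1.1162·79.47)²) = √(637.992226 + 7868.473063) = 92.2305 km
R7: √((-0.6471·111.32)² + (1.1636·79.47)²) = √(5189.066005 + 8550.939844) = 117.2178 km
R8: √((1.3290·111.32)² + (-0.3824·79.47)²) = √(21887.509985 + 923.511256) = 151.0332 km
R9: √((-1.6176·111.32)² + (-1.3325·79.47)²) = √(32425.648594 + 11213.491584) = 208.8998 km
R10: √((-0.8642·111.32)² + (-0.6881·79.47)²) = √(9254.967953 + 2990.264064) = 110.6582 km
R11: √((-0.1084·111.32)² + (-0.1399·79.47)²) = √(145.614613 + 123.606655) = 16.4080 km
R12: √((-1.4613·111.32)² + (0.5971·79.47)²) = √(26462.152255 + 2251.648364) = 169.4515 km
R13: √((-0.1248·111.32)² + (0.7240·79.47)²) = √(193.008114 + 3310.423516) = 59.1898 km
R14: √((-1.8200·111.32)² + (-0.3074·79.47)²) = √(41047.732486 + 596.779852) = 204.0699 km
R15: √((1.1568·111.32)² + (-0.4287·79.47)²) = √(16582.994444 + 1160.682384) = 133.2054 km
R16: √((1.1649·111.32)² + (-0.3923·79.47)²) = √(16816.038224 + 971.948027) = 133.3716 km
Sorted: R11 (16.4080 km) < R13 (59.1898 km) < R6 (92.2305 km) < R10 (110.6582 km) < R7 (117.2178 km) < …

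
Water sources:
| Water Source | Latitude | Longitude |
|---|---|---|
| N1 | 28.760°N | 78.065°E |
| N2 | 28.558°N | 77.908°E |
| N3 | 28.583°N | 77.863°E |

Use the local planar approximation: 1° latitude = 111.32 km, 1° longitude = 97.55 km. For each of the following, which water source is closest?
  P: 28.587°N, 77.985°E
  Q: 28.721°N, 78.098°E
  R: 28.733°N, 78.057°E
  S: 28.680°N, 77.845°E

P→N2; Q→N1; R→N1; S→N3

P at 28.587°N, 77.985°E:
  N1: √((0.173·111.32)² + (0.080·97.55)²) = √(370.88443 + 60.90242) = 20.779 km
  N2: √((-0.029·111.32)² + (-0.077·97.55)²) = √(10.42179 + 56.42038) = 8.176 km
  N3: √((-0.004·111.32)² + (-0.122·97.55)²) = √(0.19827 + 141.63618) = 11.909 km
  → nearest: N2 (8.176 km)
Q at 28.721°N, 78.098°E:
  N1: √((0.039·111.32)² + (-0.033·97.55)²) = √(18.84845 + 10.36293) = 5.405 km
  N2: √((-0.163·111.32)² + (-0.190·97.55)²) = √(329.24683 + 343.52769) = 25.938 km
  N3: √((-0.138·111.32)² + (-0.235·97.55)²) = √(235.99596 + 525.52124) = 27.596 km
  → nearest: N1 (5.405 km)
R at 28.733°N, 78.057°E:
  N1: √((0.027·111.32)² + (0.008·97.55)²) = √(9.03387 + 0.60902) = 3.105 km
  N2: √((-0.175·111.32)² + (-0.149·97.55)²) = √(379.50936 + 211.26477) = 24.306 km
  N3: √((-0.150·111.32)² + (-0.194·97.55)²) = √(278.82320 + 358.14427) = 25.238 km
  → nearest: N1 (3.105 km)
S at 28.680°N, 77.845°E:
  N1: √((0.080·111.32)² + (0.220·97.55)²) = √(79.30971 + 460.57452) = 23.235 km
  N2: √((-0.122·111.32)² + (0.063·97.55)²) = √(184.44465 + 37.76901) = 14.907 km
  N3: √((-0.097·111.32)² + (0.018·97.55)²) = √(116.59767 + 3.08318) = 10.940 km
  → nearest: N3 (10.940 km)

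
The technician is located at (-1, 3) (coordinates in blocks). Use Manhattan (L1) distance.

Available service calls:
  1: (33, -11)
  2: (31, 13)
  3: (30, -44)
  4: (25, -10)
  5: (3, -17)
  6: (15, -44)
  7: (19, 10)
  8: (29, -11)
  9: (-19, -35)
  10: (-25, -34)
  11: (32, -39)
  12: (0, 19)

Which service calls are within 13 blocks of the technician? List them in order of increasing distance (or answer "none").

none

Distances from (-1, 3):
1: |34| + |-14| = 34 + 14 = 48 blocks
2: |32| + |10| = 32 + 10 = 42 blocks
3: |31| + |-47| = 31 + 47 = 78 blocks
4: |26| + |-13| = 26 + 13 = 39 blocks
5: |4| + |-20| = 4 + 20 = 24 blocks
6: |16| + |-47| = 16 + 47 = 63 blocks
7: |20| + |7| = 20 + 7 = 27 blocks
8: |30| + |-14| = 30 + 14 = 44 blocks
9: |-18| + |-38| = 18 + 38 = 56 blocks
10: |-24| + |-37| = 24 + 37 = 61 blocks
11: |33| + |-42| = 33 + 42 = 75 blocks
12: |1| + |16| = 1 + 16 = 17 blocks
Threshold 13 blocks: none within range.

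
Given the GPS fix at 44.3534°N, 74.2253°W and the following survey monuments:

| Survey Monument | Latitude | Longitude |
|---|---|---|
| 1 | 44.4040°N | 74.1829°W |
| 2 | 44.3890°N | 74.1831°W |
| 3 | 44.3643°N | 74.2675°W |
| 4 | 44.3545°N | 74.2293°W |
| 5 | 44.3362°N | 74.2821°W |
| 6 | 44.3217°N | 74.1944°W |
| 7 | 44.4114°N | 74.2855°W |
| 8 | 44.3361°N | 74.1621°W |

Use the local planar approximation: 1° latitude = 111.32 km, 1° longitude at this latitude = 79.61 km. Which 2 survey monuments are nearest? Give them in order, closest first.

Distances from 44.3534°N, 74.2253°W:
1: √((0.0506·111.32)² + (0.0424·79.61)²) = √(31.728346 + 11.393757) = 6.5667 km
2: √((0.0356·111.32)² + (0.0422·79.61)²) = √(15.705306 + 11.286522) = 5.1954 km
3: √((0.0109·111.32)² + (-0.0422·79.61)²) = √(1.472310 + 11.286522) = 3.5720 km
4: √((0.0011·111.32)² + (-0.0040·79.61)²) = √(0.014994 + 0.101404) = 0.3412 km
5: √((-0.0172·111.32)² + (-0.0568·79.61)²) = √(3.666091 + 20.447109) = 4.9105 km
6: √((-0.0317·111.32)² + (0.0309·79.61)²) = √(12.452740 + 6.051349) = 4.3016 km
7: √((0.0580·111.32)² + (-0.0602·79.61)²) = √(41.687167 + 22.968267) = 8.0409 km
8: √((-0.0173·111.32)² + (0.0632·79.61)²) = √(3.708844 + 25.314503) = 5.3873 km
Sorted: 4 (0.3412 km) < 3 (3.5720 km) < 6 (4.3016 km) < 5 (4.9105 km) < …

4, 3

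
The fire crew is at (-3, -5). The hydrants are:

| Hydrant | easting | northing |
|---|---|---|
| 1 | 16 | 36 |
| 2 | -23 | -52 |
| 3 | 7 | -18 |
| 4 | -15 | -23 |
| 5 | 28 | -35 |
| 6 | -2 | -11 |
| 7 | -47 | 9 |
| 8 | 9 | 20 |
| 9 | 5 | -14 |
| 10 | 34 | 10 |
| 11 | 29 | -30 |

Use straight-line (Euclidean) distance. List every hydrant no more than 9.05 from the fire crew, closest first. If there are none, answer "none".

6

Distances from (-3, -5):
1: 45.2
2: 51.1
3: 16.4
4: 21.6
5: 43.1
6: 6.1
7: 46.2
8: 27.7
9: 12.0
10: 39.9
11: 40.6
Threshold 9.05: 6 (6.1) is within range.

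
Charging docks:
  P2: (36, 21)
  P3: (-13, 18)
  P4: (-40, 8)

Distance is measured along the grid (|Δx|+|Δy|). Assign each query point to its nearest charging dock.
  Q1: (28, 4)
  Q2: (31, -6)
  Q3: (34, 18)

Q1 at (28, 4):
  P2: 25
  P3: 55
  P4: 72
  → nearest: P2 (25)
Q2 at (31, -6):
  P2: 32
  P3: 68
  P4: 85
  → nearest: P2 (32)
Q3 at (34, 18):
  P2: 5
  P3: 47
  P4: 84
  → nearest: P2 (5)

Q1→P2; Q2→P2; Q3→P2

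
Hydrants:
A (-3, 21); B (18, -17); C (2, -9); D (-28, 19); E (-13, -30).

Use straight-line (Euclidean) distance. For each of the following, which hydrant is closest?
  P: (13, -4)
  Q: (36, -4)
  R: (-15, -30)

P→C; Q→B; R→E

P at (13, -4):
  A: 29.7
  B: 13.9
  C: 12.1
  D: 47.0
  E: 36.8
  → nearest: C (12.1)
Q at (36, -4):
  A: 46.3
  B: 22.2
  C: 34.4
  D: 68.0
  E: 55.5
  → nearest: B (22.2)
R at (-15, -30):
  A: 52.4
  B: 35.5
  C: 27.0
  D: 50.7
  E: 2.0
  → nearest: E (2.0)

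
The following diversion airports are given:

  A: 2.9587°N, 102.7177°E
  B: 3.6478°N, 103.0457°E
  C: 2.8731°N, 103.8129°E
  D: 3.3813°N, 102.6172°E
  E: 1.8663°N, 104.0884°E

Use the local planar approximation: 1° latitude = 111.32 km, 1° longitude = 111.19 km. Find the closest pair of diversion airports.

Pairwise distances:
A–D: 48.3528 km
B–D: 56.1262 km
A–B: 84.9388 km
C–E: 116.1879 km
B–C: 121.3021 km
A–C: 122.1475 km
C–D: 144.4858 km
A–E: 194.9776 km
B–E: 229.7195 km
D–E: 234.9512 km
Closest pair: A–D at 48.3528 km.

A and D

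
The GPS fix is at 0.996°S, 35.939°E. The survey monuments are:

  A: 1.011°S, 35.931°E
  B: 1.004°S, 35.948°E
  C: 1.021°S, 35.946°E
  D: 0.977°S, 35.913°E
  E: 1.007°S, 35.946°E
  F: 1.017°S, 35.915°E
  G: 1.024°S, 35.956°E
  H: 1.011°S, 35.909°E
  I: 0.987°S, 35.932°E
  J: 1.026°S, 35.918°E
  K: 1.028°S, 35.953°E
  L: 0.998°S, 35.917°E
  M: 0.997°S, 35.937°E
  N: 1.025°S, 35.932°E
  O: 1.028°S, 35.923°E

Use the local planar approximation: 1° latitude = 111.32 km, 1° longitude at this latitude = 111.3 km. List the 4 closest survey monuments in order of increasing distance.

M, I, B, E

Distances from 0.996°S, 35.939°E:
A: √((-0.015·111.32)² + (-0.008·111.3)²) = √(2.78823 + 0.79281) = 1.892 km
B: √((-0.008·111.32)² + (0.009·111.3)²) = √(0.79310 + 1.00340) = 1.340 km
C: √((-0.025·111.32)² + (0.007·111.3)²) = √(7.74509 + 0.60700) = 2.890 km
D: √((0.019·111.32)² + (-0.026·111.3)²) = √(4.47356 + 8.37408) = 3.584 km
E: √((-0.011·111.32)² + (0.007·111.3)²) = √(1.49945 + 0.60700) = 1.451 km
F: √((-0.021·111.32)² + (-0.024·111.3)²) = √(5.46493 + 7.13531) = 3.550 km
G: √((-0.028·111.32)² + (0.017·111.3)²) = √(9.71544 + 3.58004) = 3.646 km
H: √((-0.015·111.32)² + (-0.030·111.3)²) = √(2.78823 + 11.14892) = 3.733 km
I: √((0.009·111.32)² + (-0.007·111.3)²) = √(1.00376 + 0.60700) = 1.269 km
J: √((-0.030·111.32)² + (-0.021·111.3)²) = √(11.15293 + 5.46297) = 4.076 km
K: √((-0.032·111.32)² + (0.014·111.3)²) = √(12.68955 + 2.42799) = 3.888 km
L: √((-0.002·111.32)² + (-0.022·111.3)²) = √(0.04957 + 5.99564) = 2.459 km
M: √((-0.001·111.32)² + (-0.002·111.3)²) = √(0.01239 + 0.04955) = 0.249 km
N: √((-0.029·111.32)² + (-0.007·111.3)²) = √(10.42179 + 0.60700) = 3.321 km
O: √((-0.032·111.32)² + (-0.016·111.3)²) = √(12.68955 + 3.17125) = 3.983 km
Sorted: M (0.249 km) < I (1.269 km) < B (1.340 km) < E (1.451 km) < A (1.892 km) < L (2.459 km) < …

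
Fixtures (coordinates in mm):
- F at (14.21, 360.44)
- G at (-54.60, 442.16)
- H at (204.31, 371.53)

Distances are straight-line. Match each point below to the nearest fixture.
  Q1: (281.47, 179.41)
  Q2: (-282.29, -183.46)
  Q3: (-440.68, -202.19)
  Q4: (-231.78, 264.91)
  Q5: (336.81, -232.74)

Q1 at (281.47, 179.41):
  F: √((-267.26)² + (181.03)²) = √(71427.9076 + 32771.8609) = 322.80 mm
  G: √((-336.07)² + (262.75)²) = √(112943.0449 + 69037.5625) = 426.59 mm
  H: √((-77.16)² + (192.12)²) = √(5953.6656 + 36910.0944) = 207.04 mm
  → nearest: H (207.04 mm)
Q2 at (-282.29, -183.46):
  F: √((296.50)² + (543.90)²) = √(87912.2500 + 295827.2100) = 619.47 mm
  G: √((227.69)² + (625.62)²) = √(51842.7361 + 391400.3844) = 665.77 mm
  H: √((486.60)² + (554.99)²) = √(236779.5600 + 308013.9001) = 738.10 mm
  → nearest: F (619.47 mm)
Q3 at (-440.68, -202.19):
  F: √((454.89)² + (562.63)²) = √(206924.9121 + 316552.5169) = 723.52 mm
  G: √((386.08)² + (644.35)²) = √(149057.7664 + 415186.9225) = 751.16 mm
  H: √((644.99)² + (573.72)²) = √(416012.1001 + 329154.6384) = 863.23 mm
  → nearest: F (723.52 mm)
Q4 at (-231.78, 264.91):
  F: √((245.99)² + (95.53)²) = √(60511.0801 + 9125.9809) = 263.89 mm
  G: √((177.18)² + (177.25)²) = √(31392.7524 + 31417.5625) = 250.62 mm
  H: √((436.09)² + (106.62)²) = √(190174.4881 + 11367.8244) = 448.93 mm
  → nearest: G (250.62 mm)
Q5 at (336.81, -232.74):
  F: √((-322.60)² + (593.18)²) = √(104070.7600 + 351862.5124) = 675.23 mm
  G: √((-391.41)² + (674.90)²) = √(153201.7881 + 455490.0100) = 780.19 mm
  H: √((-132.50)² + (604.27)²) = √(17556.2500 + 365142.2329) = 618.63 mm
  → nearest: H (618.63 mm)

Q1→H; Q2→F; Q3→F; Q4→G; Q5→H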